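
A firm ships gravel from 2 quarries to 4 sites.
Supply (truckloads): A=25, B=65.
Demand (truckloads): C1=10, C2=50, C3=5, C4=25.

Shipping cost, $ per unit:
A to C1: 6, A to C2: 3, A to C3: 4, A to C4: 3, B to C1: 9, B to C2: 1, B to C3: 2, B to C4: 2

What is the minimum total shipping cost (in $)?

185

A cheapest plan:
  A→C1: 10 truckloads
  A→C4: 15 truckloads
  B→C2: 50 truckloads
  B→C3: 5 truckloads
  B→C4: 10 truckloads
Total cost = $185.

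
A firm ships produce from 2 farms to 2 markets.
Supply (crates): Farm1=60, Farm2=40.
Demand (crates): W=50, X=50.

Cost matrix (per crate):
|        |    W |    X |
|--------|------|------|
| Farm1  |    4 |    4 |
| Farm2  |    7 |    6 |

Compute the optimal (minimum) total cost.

480

Optimal allocation:
  Farm1->W: 50 × 4 = 200
  Farm1->X: 10 × 4 = 40
  Farm2->X: 40 × 6 = 240
Total = 200 + 40 + 240 = 480.
(Supply check: Farm1 ships 60; Farm2 ships 40.)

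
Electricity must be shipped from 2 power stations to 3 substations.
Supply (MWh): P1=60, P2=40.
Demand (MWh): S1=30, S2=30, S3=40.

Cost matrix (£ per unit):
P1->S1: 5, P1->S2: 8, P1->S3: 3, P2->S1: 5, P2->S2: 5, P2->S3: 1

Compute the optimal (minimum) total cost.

A cheapest plan:
  P1 to S1: 30 × £5 = £150
  P1 to S3: 30 × £3 = £90
  P2 to S2: 30 × £5 = £150
  P2 to S3: 10 × £1 = £10
Total = 150 + 90 + 150 + 10 = £400.
(Supply check: P1 ships 60; P2 ships 40.)

400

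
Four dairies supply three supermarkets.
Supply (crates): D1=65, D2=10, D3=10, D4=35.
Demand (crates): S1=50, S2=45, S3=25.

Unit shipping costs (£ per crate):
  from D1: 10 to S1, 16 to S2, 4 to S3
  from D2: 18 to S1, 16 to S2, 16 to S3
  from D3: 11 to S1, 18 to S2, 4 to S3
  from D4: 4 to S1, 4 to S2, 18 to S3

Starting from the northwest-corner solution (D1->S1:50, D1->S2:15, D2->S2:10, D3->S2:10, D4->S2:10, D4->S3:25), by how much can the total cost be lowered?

Current plan cost = 50·10 + 15·16 + 10·16 + 10·18 + 10·4 + 25·18 = £1570.
Optimal plan:
  D1 to S1: 50 × £10 = £500
  D1 to S3: 15 × £4 = £60
  D2 to S2: 10 × £16 = £160
  D3 to S3: 10 × £4 = £40
  D4 to S2: 35 × £4 = £140
Optimal cost = £900.
Saving = 1570 − 900 = £670.

670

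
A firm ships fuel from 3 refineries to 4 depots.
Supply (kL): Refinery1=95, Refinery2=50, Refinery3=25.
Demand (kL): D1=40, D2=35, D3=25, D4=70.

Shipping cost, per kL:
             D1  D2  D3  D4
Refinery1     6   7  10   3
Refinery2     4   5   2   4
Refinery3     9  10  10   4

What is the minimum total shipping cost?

A cheapest plan:
  Refinery1->D1: 15 × 6 = 90
  Refinery1->D2: 35 × 7 = 245
  Refinery1->D4: 45 × 3 = 135
  Refinery2->D1: 25 × 4 = 100
  Refinery2->D3: 25 × 2 = 50
  Refinery3->D4: 25 × 4 = 100
Total = 90 + 245 + 135 + 100 + 50 + 100 = 720.
(Supply check: Refinery1 ships 95; Refinery2 ships 50; Refinery3 ships 25.)

720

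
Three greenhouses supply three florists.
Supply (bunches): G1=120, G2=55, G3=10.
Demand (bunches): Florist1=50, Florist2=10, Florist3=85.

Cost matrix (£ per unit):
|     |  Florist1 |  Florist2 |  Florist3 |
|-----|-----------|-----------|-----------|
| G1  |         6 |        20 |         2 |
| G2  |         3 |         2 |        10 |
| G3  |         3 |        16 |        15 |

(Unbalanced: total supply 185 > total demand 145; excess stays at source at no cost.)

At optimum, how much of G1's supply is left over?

Minimum-cost shipments:
  G1–Florist3: 85 × £2 = £170
  G2–Florist1: 45 × £3 = £135
  G2–Florist2: 10 × £2 = £20
  G3–Florist1: 5 × £3 = £15
Total cost = £340.
G1 ships 85 of its 120, leaving 35.

35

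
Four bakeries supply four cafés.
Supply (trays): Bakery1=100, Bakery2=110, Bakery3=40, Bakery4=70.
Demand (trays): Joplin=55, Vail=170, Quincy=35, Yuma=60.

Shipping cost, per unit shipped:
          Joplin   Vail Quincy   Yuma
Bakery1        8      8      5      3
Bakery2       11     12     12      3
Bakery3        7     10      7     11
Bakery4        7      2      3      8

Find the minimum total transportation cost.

1880

A cheapest plan:
  Bakery1–Vail: 65 × 8 = 520
  Bakery1–Quincy: 35 × 5 = 175
  Bakery2–Joplin: 15 × 11 = 165
  Bakery2–Vail: 35 × 12 = 420
  Bakery2–Yuma: 60 × 3 = 180
  Bakery3–Joplin: 40 × 7 = 280
  Bakery4–Vail: 70 × 2 = 140
Total = 520 + 175 + 165 + 420 + 180 + 280 + 140 = 1880.
(Supply check: Bakery1 ships 100; Bakery2 ships 110; Bakery3 ships 40; Bakery4 ships 70.)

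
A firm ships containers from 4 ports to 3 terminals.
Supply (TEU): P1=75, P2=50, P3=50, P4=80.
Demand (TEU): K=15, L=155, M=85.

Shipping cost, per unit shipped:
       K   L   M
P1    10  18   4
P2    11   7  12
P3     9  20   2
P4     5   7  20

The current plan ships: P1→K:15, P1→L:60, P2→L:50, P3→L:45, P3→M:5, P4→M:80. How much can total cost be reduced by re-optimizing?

2340

Current plan cost = 15·10 + 60·18 + 50·7 + 45·20 + 5·2 + 80·20 = 4090.
Optimal plan:
  P1 to K: 15 × 10 = 150
  P1 to L: 25 × 18 = 450
  P1 to M: 35 × 4 = 140
  P2 to L: 50 × 7 = 350
  P3 to M: 50 × 2 = 100
  P4 to L: 80 × 7 = 560
Optimal cost = 1750.
Saving = 4090 − 1750 = 2340.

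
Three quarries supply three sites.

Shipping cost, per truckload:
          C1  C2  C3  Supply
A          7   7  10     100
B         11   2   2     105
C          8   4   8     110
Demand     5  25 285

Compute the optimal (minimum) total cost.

Optimal allocation:
  A to C1: 5 × 7 = 35
  A to C3: 95 × 10 = 950
  B to C3: 105 × 2 = 210
  C to C2: 25 × 4 = 100
  C to C3: 85 × 8 = 680
Total = 35 + 950 + 210 + 100 + 680 = 1975.

1975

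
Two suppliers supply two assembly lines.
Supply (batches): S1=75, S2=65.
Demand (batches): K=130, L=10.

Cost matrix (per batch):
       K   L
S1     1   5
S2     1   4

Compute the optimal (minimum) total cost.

170

Optimal allocation:
  S1–K: 75 × 1 = 75
  S2–K: 55 × 1 = 55
  S2–L: 10 × 4 = 40
Total = 75 + 55 + 40 = 170.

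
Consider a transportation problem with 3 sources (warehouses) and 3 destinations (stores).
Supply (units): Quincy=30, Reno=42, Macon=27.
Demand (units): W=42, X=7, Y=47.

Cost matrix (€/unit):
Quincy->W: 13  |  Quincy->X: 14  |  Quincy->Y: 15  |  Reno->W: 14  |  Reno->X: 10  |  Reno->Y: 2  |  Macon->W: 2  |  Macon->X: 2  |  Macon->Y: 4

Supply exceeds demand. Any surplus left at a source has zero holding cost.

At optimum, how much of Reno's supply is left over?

Minimum-cost shipments:
  Quincy→W: 22 × €13 = €286
  Quincy→Y: 5 × €15 = €75
  Reno→Y: 42 × €2 = €84
  Macon→W: 20 × €2 = €40
  Macon→X: 7 × €2 = €14
Total cost = €499.
Reno ships 42 of its 42, leaving 0.

0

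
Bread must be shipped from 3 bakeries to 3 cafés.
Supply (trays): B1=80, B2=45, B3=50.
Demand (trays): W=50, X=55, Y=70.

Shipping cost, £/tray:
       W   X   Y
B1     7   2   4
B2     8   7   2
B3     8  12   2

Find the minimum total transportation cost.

625

Optimal allocation:
  B1–W: 25 × £7 = £175
  B1–X: 55 × £2 = £110
  B2–Y: 45 × £2 = £90
  B3–W: 25 × £8 = £200
  B3–Y: 25 × £2 = £50
Total = 175 + 110 + 90 + 200 + 50 = £625.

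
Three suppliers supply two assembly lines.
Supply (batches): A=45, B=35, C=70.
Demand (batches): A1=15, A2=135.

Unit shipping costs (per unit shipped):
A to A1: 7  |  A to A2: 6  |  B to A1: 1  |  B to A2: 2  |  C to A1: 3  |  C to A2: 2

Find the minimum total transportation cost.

465

A cheapest plan:
  A–A2: 45 × 6 = 270
  B–A1: 15 × 1 = 15
  B–A2: 20 × 2 = 40
  C–A2: 70 × 2 = 140
Total = 270 + 15 + 40 + 140 = 465.
(Supply check: A ships 45; B ships 35; C ships 70.)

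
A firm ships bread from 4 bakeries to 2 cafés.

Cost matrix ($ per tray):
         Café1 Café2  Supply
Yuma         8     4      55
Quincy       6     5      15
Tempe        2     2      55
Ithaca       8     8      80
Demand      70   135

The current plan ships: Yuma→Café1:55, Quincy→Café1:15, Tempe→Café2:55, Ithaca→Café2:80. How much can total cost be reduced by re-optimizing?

Current plan cost = 55·8 + 15·6 + 55·2 + 80·8 = $1280.
Optimal plan:
  Yuma–Café2: 55 × $4 = $220
  Quincy–Café2: 15 × $5 = $75
  Tempe–Café1: 55 × $2 = $110
  Ithaca–Café1: 15 × $8 = $120
  Ithaca–Café2: 65 × $8 = $520
Optimal cost = $1045.
Saving = 1280 − 1045 = $235.

235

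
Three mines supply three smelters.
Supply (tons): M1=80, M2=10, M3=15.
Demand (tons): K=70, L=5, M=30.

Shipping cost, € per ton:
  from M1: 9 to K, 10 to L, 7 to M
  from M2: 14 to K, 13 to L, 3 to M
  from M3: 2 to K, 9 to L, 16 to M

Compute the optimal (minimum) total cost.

One minimum-cost allocation:
  M1→K: 55 × €9 = €495
  M1→L: 5 × €10 = €50
  M1→M: 20 × €7 = €140
  M2→M: 10 × €3 = €30
  M3→K: 15 × €2 = €30
Total = 495 + 50 + 140 + 30 + 30 = €745.

745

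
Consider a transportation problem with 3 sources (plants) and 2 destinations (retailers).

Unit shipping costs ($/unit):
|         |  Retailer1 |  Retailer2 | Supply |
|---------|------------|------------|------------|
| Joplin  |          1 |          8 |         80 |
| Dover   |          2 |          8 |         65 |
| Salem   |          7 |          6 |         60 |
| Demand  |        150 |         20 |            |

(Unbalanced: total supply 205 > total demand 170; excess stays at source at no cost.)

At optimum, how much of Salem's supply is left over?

35

An optimal plan:
  Joplin to Retailer1: 80 units
  Dover to Retailer1: 65 units
  Salem to Retailer1: 5 units
  Salem to Retailer2: 20 units
Total cost = $365.
Salem ships 25 of its 60, leaving 35.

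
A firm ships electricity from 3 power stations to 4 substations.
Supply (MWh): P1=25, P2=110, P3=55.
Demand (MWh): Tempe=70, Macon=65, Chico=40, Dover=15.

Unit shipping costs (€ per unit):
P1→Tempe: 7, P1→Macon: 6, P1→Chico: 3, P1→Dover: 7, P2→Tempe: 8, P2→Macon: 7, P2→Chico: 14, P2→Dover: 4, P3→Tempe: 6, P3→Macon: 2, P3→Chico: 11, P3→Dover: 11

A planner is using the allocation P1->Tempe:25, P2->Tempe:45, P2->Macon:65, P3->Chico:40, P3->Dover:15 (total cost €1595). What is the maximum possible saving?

Current plan cost = 25·7 + 45·8 + 65·7 + 40·11 + 15·11 = €1595.
Optimal plan:
  P1->Chico: 25 × €3 = €75
  P2->Tempe: 70 × €8 = €560
  P2->Macon: 10 × €7 = €70
  P2->Chico: 15 × €14 = €210
  P2->Dover: 15 × €4 = €60
  P3->Macon: 55 × €2 = €110
Optimal cost = €1085.
Saving = 1595 − 1085 = €510.

510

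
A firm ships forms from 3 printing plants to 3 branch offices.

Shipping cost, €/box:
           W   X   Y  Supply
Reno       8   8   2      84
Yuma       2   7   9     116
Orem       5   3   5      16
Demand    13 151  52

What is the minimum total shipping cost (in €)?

One minimum-cost allocation:
  Reno to X: 32 × €8 = €256
  Reno to Y: 52 × €2 = €104
  Yuma to W: 13 × €2 = €26
  Yuma to X: 103 × €7 = €721
  Orem to X: 16 × €3 = €48
Total = 256 + 104 + 26 + 721 + 48 = €1155.

1155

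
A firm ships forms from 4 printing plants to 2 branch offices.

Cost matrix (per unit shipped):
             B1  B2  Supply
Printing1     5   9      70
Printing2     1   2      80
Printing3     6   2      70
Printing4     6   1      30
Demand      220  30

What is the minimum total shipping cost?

880

An optimal shipping plan:
  Printing1–B1: 70 × 5 = 350
  Printing2–B1: 80 × 1 = 80
  Printing3–B1: 70 × 6 = 420
  Printing4–B2: 30 × 1 = 30
Total = 350 + 80 + 420 + 30 = 880.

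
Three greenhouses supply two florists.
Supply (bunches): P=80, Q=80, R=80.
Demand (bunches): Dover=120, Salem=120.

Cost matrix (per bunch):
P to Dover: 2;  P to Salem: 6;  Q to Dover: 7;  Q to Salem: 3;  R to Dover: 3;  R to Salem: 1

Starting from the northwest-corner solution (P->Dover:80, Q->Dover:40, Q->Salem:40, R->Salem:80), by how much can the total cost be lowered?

80

Current plan cost = 80·2 + 40·7 + 40·3 + 80·1 = 640.
Optimal plan:
  P–Dover: 80 × 2 = 160
  Q–Salem: 80 × 3 = 240
  R–Dover: 40 × 3 = 120
  R–Salem: 40 × 1 = 40
Optimal cost = 560.
Saving = 640 − 560 = 80.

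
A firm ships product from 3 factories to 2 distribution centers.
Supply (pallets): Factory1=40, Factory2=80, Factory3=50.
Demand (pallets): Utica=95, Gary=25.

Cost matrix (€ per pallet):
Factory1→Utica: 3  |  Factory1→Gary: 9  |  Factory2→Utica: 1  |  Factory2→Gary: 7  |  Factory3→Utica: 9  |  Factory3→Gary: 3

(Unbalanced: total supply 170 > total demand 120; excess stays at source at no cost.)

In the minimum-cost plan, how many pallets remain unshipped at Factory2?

Minimum-cost shipments:
  Factory1→Utica: 15 × €3 = €45
  Factory2→Utica: 80 × €1 = €80
  Factory3→Gary: 25 × €3 = €75
Total cost = €200.
Factory2 ships 80 of its 80, leaving 0.

0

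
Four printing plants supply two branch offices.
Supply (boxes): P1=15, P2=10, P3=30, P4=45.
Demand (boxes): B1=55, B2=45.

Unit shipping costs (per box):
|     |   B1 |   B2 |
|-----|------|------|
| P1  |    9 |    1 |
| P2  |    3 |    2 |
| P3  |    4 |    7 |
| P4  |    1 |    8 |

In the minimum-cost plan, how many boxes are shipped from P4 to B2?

0

The minimum-cost plan:
  P1->B2: 15 × 1 = 15
  P2->B2: 10 × 2 = 20
  P3->B1: 10 × 4 = 40
  P3->B2: 20 × 7 = 140
  P4->B1: 45 × 1 = 45
Total cost = 260.
The route P4→B2 is not used.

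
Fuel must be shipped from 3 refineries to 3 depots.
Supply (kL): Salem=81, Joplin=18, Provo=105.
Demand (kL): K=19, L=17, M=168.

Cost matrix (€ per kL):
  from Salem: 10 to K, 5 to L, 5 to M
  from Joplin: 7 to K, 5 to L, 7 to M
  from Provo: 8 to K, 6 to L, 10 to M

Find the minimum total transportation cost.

1475

An optimal shipping plan:
  Salem->M: 81 × €5 = €405
  Joplin->M: 18 × €7 = €126
  Provo->K: 19 × €8 = €152
  Provo->L: 17 × €6 = €102
  Provo->M: 69 × €10 = €690
Total = 405 + 126 + 152 + 102 + 690 = €1475.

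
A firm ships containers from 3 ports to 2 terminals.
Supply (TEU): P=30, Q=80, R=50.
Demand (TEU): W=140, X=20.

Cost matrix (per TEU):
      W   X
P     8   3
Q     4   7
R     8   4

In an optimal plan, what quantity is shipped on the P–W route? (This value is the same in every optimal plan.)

The minimum-cost plan:
  P->W: 10 × 8 = 80
  P->X: 20 × 3 = 60
  Q->W: 80 × 4 = 320
  R->W: 50 × 8 = 400
Total cost = 860.
So P→W carries 10 TEU.

10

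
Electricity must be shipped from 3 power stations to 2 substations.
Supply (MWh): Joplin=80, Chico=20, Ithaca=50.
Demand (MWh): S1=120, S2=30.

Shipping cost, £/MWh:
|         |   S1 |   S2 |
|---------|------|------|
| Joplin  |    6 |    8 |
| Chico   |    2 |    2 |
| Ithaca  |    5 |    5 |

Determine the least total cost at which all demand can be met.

An optimal shipping plan:
  Joplin→S1: 80 × £6 = £480
  Chico→S1: 20 × £2 = £40
  Ithaca→S1: 20 × £5 = £100
  Ithaca→S2: 30 × £5 = £150
Total = 480 + 40 + 100 + 150 = £770.

770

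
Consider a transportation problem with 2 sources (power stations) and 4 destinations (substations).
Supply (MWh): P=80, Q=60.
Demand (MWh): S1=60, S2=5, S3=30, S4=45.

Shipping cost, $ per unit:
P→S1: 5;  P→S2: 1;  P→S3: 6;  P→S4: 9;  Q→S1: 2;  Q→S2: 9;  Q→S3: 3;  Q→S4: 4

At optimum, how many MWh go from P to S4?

Solving gives:
  P–S1: 60 × $5 = $300
  P–S2: 5 × $1 = $5
  P–S3: 15 × $6 = $90
  Q–S3: 15 × $3 = $45
  Q–S4: 45 × $4 = $180
Total cost = $620.
The route P→S4 is not used.

0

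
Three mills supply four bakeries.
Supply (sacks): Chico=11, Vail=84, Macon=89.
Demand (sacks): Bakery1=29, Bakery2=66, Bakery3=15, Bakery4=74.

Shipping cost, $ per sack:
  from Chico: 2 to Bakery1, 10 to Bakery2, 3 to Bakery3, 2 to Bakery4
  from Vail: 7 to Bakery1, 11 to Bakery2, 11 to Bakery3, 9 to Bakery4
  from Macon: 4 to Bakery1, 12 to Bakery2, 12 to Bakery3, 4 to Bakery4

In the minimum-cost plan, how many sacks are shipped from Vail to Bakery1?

Solving gives:
  Chico–Bakery3: 11 × $3 = $33
  Vail–Bakery1: 14 × $7 = $98
  Vail–Bakery2: 66 × $11 = $726
  Vail–Bakery3: 4 × $11 = $44
  Macon–Bakery1: 15 × $4 = $60
  Macon–Bakery4: 74 × $4 = $296
Total cost = $1257.
So Vail→Bakery1 carries 14 sacks.

14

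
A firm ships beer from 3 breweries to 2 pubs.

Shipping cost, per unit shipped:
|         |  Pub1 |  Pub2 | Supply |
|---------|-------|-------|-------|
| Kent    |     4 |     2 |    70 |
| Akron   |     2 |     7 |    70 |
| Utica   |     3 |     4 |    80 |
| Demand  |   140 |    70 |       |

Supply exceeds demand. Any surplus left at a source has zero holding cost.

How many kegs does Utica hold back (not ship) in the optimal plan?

An optimal plan:
  Kent to Pub2: 70 × 2 = 140
  Akron to Pub1: 70 × 2 = 140
  Utica to Pub1: 70 × 3 = 210
Total cost = 490.
Utica ships 70 of its 80, leaving 10.

10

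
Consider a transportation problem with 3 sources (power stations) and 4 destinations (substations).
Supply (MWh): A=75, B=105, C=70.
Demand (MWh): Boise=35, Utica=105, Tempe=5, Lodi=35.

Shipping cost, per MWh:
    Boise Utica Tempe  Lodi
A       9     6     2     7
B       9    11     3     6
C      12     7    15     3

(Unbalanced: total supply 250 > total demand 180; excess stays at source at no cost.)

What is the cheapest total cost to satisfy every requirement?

An optimal shipping plan:
  A→Utica: 70 × 6 = 420
  A→Tempe: 5 × 2 = 10
  B→Boise: 35 × 9 = 315
  C→Utica: 35 × 7 = 245
  C→Lodi: 35 × 3 = 105
Total = 420 + 10 + 315 + 245 + 105 = 1095.

1095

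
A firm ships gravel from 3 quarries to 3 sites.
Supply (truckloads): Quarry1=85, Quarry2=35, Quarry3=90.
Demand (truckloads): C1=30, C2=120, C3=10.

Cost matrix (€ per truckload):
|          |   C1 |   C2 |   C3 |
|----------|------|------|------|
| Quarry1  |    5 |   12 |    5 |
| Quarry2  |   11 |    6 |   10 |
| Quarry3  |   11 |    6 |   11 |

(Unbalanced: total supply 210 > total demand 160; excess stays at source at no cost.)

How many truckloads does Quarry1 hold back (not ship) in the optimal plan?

45

An optimal plan:
  Quarry1–C1: 30 × €5 = €150
  Quarry1–C3: 10 × €5 = €50
  Quarry2–C2: 35 × €6 = €210
  Quarry3–C2: 85 × €6 = €510
Total cost = €920.
Quarry1 ships 40 of its 85, leaving 45.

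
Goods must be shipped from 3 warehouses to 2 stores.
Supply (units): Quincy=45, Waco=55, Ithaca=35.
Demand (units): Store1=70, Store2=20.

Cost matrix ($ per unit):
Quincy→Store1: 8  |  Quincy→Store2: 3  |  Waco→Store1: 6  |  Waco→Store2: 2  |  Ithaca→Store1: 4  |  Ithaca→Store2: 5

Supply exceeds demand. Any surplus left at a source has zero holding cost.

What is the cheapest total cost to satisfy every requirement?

390

One minimum-cost allocation:
  Waco->Store1: 35 units
  Waco->Store2: 20 units
  Ithaca->Store1: 35 units
Total cost = $390.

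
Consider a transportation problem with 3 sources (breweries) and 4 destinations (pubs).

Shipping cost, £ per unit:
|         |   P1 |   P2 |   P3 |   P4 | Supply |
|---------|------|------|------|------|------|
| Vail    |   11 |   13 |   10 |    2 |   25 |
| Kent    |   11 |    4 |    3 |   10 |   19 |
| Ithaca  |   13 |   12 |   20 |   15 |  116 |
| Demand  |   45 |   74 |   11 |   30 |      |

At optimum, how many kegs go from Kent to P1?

The minimum-cost plan:
  Vail->P4: 25 × £2 = £50
  Kent->P2: 8 × £4 = £32
  Kent->P3: 11 × £3 = £33
  Ithaca->P1: 45 × £13 = £585
  Ithaca->P2: 66 × £12 = £792
  Ithaca->P4: 5 × £15 = £75
Total cost = £1567.
The route Kent→P1 is not used.

0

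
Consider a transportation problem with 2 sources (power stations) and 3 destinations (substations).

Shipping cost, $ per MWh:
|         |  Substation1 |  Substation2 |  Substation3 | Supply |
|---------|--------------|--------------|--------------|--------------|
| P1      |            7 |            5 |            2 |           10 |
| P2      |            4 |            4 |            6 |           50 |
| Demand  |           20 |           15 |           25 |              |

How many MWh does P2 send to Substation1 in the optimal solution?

The minimum-cost plan:
  P1–Substation3: 10 MWh
  P2–Substation1: 20 MWh
  P2–Substation2: 15 MWh
  P2–Substation3: 15 MWh
Total cost = $250.
So P2→Substation1 carries 20 MWh.

20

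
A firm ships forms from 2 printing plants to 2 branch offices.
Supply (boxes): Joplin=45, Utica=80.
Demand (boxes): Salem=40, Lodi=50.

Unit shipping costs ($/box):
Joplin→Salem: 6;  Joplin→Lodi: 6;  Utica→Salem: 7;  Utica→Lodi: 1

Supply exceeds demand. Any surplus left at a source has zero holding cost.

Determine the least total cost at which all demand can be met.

One minimum-cost allocation:
  Joplin to Salem: 40 boxes
  Utica to Lodi: 50 boxes
Total cost = $290.
(Supply check: Joplin ships 40; Utica ships 50.)

290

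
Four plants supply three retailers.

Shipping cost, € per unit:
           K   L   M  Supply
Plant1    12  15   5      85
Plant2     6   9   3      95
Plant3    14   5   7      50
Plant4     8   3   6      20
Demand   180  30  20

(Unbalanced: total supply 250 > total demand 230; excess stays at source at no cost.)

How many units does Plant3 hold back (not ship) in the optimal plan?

Minimum-cost shipments:
  Plant1→K: 65 units
  Plant1→M: 20 units
  Plant2→K: 95 units
  Plant3→L: 30 units
  Plant4→K: 20 units
Total cost = €1760.
Plant3 ships 30 of its 50, leaving 20.

20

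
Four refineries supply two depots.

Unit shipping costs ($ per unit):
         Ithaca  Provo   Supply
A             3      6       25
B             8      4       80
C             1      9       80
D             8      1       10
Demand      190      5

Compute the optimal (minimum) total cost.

840

A cheapest plan:
  A→Ithaca: 25 × $3 = $75
  B→Ithaca: 80 × $8 = $640
  C→Ithaca: 80 × $1 = $80
  D→Ithaca: 5 × $8 = $40
  D→Provo: 5 × $1 = $5
Total = 75 + 640 + 80 + 40 + 5 = $840.
(Supply check: A ships 25; B ships 80; C ships 80; D ships 10.)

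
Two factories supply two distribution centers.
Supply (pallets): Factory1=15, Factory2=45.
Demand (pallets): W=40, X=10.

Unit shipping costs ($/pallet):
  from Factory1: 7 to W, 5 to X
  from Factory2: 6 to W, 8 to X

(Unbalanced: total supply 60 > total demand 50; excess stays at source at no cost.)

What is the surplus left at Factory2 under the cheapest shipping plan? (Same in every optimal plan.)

An optimal plan:
  Factory1–X: 10 pallets
  Factory2–W: 40 pallets
Total cost = $290.
Factory2 ships 40 of its 45, leaving 5.

5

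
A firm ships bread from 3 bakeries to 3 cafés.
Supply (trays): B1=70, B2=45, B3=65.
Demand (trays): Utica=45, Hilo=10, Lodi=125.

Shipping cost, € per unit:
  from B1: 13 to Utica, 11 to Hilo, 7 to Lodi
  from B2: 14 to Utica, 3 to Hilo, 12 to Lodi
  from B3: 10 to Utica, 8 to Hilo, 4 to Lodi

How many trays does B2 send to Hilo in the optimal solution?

Solving gives:
  B1->Lodi: 70 × €7 = €490
  B2->Utica: 35 × €14 = €490
  B2->Hilo: 10 × €3 = €30
  B3->Utica: 10 × €10 = €100
  B3->Lodi: 55 × €4 = €220
Total cost = €1330.
So B2→Hilo carries 10 trays.

10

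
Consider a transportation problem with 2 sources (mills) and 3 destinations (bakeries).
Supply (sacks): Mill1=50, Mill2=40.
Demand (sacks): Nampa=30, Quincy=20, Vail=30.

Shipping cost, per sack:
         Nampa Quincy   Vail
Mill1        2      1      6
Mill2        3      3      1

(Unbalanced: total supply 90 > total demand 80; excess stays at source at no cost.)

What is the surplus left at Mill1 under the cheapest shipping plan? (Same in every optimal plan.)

An optimal plan:
  Mill1→Nampa: 30 × 2 = 60
  Mill1→Quincy: 20 × 1 = 20
  Mill2→Vail: 30 × 1 = 30
Total cost = 110.
Mill1 ships 50 of its 50, leaving 0.

0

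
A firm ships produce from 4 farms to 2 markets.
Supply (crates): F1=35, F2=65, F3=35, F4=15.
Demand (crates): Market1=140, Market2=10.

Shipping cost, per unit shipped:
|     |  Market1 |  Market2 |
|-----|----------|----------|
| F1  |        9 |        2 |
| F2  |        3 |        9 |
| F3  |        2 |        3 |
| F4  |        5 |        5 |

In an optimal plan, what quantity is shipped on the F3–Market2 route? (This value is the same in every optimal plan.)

The minimum-cost plan:
  F1 to Market1: 25 × 9 = 225
  F1 to Market2: 10 × 2 = 20
  F2 to Market1: 65 × 3 = 195
  F3 to Market1: 35 × 2 = 70
  F4 to Market1: 15 × 5 = 75
Total cost = 585.
The route F3→Market2 is not used.

0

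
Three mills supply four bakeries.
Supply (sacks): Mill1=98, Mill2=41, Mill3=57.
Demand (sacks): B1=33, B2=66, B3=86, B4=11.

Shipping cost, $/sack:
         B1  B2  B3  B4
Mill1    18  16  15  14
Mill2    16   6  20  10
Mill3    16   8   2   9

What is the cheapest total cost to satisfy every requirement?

1943

Optimal allocation:
  Mill1 to B1: 33 sacks
  Mill1 to B2: 25 sacks
  Mill1 to B3: 29 sacks
  Mill1 to B4: 11 sacks
  Mill2 to B2: 41 sacks
  Mill3 to B3: 57 sacks
Total cost = $1943.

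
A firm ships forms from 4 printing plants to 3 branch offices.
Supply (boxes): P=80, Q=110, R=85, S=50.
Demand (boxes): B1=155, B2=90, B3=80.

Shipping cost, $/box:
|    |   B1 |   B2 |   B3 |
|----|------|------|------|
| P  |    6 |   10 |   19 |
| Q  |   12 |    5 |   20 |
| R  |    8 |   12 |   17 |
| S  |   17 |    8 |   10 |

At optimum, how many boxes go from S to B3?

The minimum-cost plan:
  P->B1: 80 boxes
  Q->B2: 90 boxes
  Q->B3: 20 boxes
  R->B1: 75 boxes
  R->B3: 10 boxes
  S->B3: 50 boxes
Total cost = $2600.
So S→B3 carries 50 boxes.

50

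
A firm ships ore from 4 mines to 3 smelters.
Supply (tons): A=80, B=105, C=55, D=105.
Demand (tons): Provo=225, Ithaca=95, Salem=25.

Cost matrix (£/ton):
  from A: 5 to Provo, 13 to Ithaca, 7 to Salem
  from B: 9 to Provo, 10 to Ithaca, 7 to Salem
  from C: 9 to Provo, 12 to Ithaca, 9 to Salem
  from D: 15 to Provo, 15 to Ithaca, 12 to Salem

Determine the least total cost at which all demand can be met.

3355

Optimal allocation:
  A->Provo: 80 tons
  B->Provo: 90 tons
  B->Ithaca: 15 tons
  C->Provo: 55 tons
  D->Ithaca: 80 tons
  D->Salem: 25 tons
Total cost = £3355.
(Supply check: A ships 80; B ships 105; C ships 55; D ships 105.)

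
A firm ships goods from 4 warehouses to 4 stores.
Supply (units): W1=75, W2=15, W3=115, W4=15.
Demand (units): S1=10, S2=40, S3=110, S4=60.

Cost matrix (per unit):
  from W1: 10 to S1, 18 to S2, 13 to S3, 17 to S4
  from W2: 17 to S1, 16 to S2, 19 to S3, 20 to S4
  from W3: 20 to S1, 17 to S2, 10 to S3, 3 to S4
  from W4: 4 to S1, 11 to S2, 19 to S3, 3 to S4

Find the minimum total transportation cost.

An optimal shipping plan:
  W1–S1: 10 × 10 = 100
  W1–S2: 10 × 18 = 180
  W1–S3: 55 × 13 = 715
  W2–S2: 15 × 16 = 240
  W3–S3: 55 × 10 = 550
  W3–S4: 60 × 3 = 180
  W4–S2: 15 × 11 = 165
Total = 100 + 180 + 715 + 240 + 550 + 180 + 165 = 2130.

2130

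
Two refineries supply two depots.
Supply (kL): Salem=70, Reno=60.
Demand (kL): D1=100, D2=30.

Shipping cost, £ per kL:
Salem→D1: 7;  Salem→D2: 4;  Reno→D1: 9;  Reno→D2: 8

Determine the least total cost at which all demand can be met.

A cheapest plan:
  Salem–D1: 40 × £7 = £280
  Salem–D2: 30 × £4 = £120
  Reno–D1: 60 × £9 = £540
Total = 280 + 120 + 540 = £940.

940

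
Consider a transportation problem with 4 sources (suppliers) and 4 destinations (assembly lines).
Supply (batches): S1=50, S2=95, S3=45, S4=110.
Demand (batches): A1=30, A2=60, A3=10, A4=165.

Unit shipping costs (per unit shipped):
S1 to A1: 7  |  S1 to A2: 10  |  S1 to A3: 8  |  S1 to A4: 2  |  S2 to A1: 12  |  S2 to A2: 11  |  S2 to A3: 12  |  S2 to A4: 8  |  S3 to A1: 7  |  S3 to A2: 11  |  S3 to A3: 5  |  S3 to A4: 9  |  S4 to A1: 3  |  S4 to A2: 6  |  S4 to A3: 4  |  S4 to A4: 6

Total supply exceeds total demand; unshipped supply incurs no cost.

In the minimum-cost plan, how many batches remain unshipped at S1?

0

Minimum-cost shipments:
  S1–A4: 50 × 2 = 100
  S2–A4: 95 × 8 = 760
  S3–A3: 10 × 5 = 50
  S4–A1: 30 × 3 = 90
  S4–A2: 60 × 6 = 360
  S4–A4: 20 × 6 = 120
Total cost = 1480.
S1 ships 50 of its 50, leaving 0.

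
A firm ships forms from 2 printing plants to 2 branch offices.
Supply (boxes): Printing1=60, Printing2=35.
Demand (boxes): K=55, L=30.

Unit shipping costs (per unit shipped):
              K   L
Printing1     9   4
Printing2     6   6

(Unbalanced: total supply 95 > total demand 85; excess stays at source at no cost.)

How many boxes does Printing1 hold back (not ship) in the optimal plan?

10

An optimal plan:
  Printing1->K: 20 × 9 = 180
  Printing1->L: 30 × 4 = 120
  Printing2->K: 35 × 6 = 210
Total cost = 510.
Printing1 ships 50 of its 60, leaving 10.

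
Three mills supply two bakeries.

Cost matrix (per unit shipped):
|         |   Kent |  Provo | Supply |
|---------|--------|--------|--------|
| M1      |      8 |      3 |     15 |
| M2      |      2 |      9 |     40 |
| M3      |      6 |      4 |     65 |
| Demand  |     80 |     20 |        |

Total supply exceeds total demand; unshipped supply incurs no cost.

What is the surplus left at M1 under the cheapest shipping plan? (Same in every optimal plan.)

0

An optimal plan:
  M1 to Provo: 15 × 3 = 45
  M2 to Kent: 40 × 2 = 80
  M3 to Kent: 40 × 6 = 240
  M3 to Provo: 5 × 4 = 20
Total cost = 385.
M1 ships 15 of its 15, leaving 0.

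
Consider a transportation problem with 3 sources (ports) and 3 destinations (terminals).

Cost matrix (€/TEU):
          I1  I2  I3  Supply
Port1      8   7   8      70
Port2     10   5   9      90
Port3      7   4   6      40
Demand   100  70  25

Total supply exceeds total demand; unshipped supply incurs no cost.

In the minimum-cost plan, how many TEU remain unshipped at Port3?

0

Minimum-cost shipments:
  Port1–I1: 70 × €8 = €560
  Port2–I1: 15 × €10 = €150
  Port2–I2: 70 × €5 = €350
  Port3–I1: 15 × €7 = €105
  Port3–I3: 25 × €6 = €150
Total cost = €1315.
Port3 ships 40 of its 40, leaving 0.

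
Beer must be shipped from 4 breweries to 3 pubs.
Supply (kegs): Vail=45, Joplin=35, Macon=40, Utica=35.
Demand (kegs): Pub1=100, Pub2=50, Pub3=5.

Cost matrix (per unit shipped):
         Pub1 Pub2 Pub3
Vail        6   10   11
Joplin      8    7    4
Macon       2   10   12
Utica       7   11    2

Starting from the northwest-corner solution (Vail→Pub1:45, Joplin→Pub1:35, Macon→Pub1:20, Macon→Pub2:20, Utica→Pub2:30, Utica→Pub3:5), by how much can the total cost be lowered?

Current plan cost = 45·6 + 35·8 + 20·2 + 20·10 + 30·11 + 5·2 = 1130.
Optimal plan:
  Vail–Pub1: 30 × 6 = 180
  Vail–Pub2: 15 × 10 = 150
  Joplin–Pub2: 35 × 7 = 245
  Macon–Pub1: 40 × 2 = 80
  Utica–Pub1: 30 × 7 = 210
  Utica–Pub3: 5 × 2 = 10
Optimal cost = 875.
Saving = 1130 − 875 = 255.

255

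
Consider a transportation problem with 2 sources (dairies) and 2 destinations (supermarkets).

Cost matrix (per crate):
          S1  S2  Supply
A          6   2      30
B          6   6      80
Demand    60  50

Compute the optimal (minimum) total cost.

540

A cheapest plan:
  A–S2: 30 × 2 = 60
  B–S1: 60 × 6 = 360
  B–S2: 20 × 6 = 120
Total = 60 + 360 + 120 = 540.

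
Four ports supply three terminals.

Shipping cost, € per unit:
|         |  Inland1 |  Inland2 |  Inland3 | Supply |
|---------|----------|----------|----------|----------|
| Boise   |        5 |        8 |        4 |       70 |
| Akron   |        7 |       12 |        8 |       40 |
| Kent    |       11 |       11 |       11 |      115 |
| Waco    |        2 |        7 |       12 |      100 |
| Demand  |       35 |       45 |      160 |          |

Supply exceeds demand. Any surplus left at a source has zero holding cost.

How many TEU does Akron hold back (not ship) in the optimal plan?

0

Minimum-cost shipments:
  Boise->Inland3: 70 × €4 = €280
  Akron->Inland3: 40 × €8 = €320
  Kent->Inland3: 50 × €11 = €550
  Waco->Inland1: 35 × €2 = €70
  Waco->Inland2: 45 × €7 = €315
Total cost = €1535.
Akron ships 40 of its 40, leaving 0.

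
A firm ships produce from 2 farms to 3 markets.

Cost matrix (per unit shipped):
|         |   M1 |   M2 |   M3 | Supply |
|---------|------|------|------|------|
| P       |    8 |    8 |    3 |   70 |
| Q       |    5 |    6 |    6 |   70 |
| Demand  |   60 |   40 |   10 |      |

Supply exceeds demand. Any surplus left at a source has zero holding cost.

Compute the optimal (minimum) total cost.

An optimal shipping plan:
  P->M2: 30 × 8 = 240
  P->M3: 10 × 3 = 30
  Q->M1: 60 × 5 = 300
  Q->M2: 10 × 6 = 60
Total = 240 + 30 + 300 + 60 = 630.

630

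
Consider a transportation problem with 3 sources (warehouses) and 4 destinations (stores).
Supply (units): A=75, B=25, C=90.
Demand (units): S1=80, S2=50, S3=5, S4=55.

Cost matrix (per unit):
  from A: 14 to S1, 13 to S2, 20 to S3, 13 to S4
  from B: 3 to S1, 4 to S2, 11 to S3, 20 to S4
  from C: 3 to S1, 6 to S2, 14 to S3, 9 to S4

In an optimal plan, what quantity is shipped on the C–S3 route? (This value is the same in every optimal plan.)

0

The minimum-cost plan:
  A→S2: 20 × 13 = 260
  A→S4: 55 × 13 = 715
  B→S2: 20 × 4 = 80
  B→S3: 5 × 11 = 55
  C→S1: 80 × 3 = 240
  C→S2: 10 × 6 = 60
Total cost = 1410.
The route C→S3 is not used.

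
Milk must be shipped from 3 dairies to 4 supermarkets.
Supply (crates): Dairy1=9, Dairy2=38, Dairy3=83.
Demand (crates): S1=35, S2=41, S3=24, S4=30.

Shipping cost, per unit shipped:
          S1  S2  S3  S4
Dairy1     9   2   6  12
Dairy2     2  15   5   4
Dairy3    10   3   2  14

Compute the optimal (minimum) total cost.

One minimum-cost allocation:
  Dairy1→S2: 9 × 2 = 18
  Dairy2→S1: 8 × 2 = 16
  Dairy2→S4: 30 × 4 = 120
  Dairy3→S1: 27 × 10 = 270
  Dairy3→S2: 32 × 3 = 96
  Dairy3→S3: 24 × 2 = 48
Total = 18 + 16 + 120 + 270 + 96 + 48 = 568.

568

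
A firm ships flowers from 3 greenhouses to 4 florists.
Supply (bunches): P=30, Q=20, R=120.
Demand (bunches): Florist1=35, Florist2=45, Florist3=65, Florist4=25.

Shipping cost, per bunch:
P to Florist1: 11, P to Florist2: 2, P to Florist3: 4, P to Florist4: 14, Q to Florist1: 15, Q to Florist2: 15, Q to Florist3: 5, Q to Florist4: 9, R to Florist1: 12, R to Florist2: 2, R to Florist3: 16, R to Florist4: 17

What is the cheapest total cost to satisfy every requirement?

1395

A cheapest plan:
  P→Florist3: 30 × 4 = 120
  Q→Florist3: 20 × 5 = 100
  R→Florist1: 35 × 12 = 420
  R→Florist2: 45 × 2 = 90
  R→Florist3: 15 × 16 = 240
  R→Florist4: 25 × 17 = 425
Total = 120 + 100 + 420 + 90 + 240 + 425 = 1395.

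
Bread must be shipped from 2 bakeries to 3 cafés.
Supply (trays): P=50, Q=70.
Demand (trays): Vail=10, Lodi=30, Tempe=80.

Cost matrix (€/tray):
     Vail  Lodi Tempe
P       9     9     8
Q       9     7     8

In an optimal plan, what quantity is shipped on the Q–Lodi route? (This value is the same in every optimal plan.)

30

The minimum-cost plan:
  P->Vail: 10 × €9 = €90
  P->Tempe: 40 × €8 = €320
  Q->Lodi: 30 × €7 = €210
  Q->Tempe: 40 × €8 = €320
Total cost = €940.
So Q→Lodi carries 30 trays.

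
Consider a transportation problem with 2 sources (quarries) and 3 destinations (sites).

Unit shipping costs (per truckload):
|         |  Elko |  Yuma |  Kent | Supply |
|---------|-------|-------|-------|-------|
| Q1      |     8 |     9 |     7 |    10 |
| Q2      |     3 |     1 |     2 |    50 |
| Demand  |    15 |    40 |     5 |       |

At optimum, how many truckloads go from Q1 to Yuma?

0

Optimal shipments:
  Q1→Elko: 10 × 8 = 80
  Q2→Elko: 5 × 3 = 15
  Q2→Yuma: 40 × 1 = 40
  Q2→Kent: 5 × 2 = 10
Total cost = 145.
The route Q1→Yuma is not used.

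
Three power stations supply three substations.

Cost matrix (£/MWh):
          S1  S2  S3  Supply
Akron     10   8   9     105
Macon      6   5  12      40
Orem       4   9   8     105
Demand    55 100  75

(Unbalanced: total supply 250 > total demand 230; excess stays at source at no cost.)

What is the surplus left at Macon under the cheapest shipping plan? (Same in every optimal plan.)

0

Minimum-cost shipments:
  Akron→S2: 60 × £8 = £480
  Akron→S3: 25 × £9 = £225
  Macon→S2: 40 × £5 = £200
  Orem→S1: 55 × £4 = £220
  Orem→S3: 50 × £8 = £400
Total cost = £1525.
Macon ships 40 of its 40, leaving 0.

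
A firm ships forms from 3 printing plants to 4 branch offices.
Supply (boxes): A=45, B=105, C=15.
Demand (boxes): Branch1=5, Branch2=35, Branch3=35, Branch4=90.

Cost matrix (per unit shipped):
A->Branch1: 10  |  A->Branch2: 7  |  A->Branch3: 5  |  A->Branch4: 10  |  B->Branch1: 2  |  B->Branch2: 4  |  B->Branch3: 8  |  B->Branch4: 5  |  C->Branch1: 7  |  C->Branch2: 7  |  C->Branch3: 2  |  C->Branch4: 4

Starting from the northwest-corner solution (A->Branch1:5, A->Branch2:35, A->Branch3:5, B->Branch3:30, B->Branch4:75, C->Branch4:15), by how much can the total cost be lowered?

Current plan cost = 5·10 + 35·7 + 5·5 + 30·8 + 75·5 + 15·4 = 995.
Optimal plan:
  A–Branch2: 10 × 7 = 70
  A–Branch3: 35 × 5 = 175
  B–Branch1: 5 × 2 = 10
  B–Branch2: 25 × 4 = 100
  B–Branch4: 75 × 5 = 375
  C–Branch4: 15 × 4 = 60
Optimal cost = 790.
Saving = 995 − 790 = 205.

205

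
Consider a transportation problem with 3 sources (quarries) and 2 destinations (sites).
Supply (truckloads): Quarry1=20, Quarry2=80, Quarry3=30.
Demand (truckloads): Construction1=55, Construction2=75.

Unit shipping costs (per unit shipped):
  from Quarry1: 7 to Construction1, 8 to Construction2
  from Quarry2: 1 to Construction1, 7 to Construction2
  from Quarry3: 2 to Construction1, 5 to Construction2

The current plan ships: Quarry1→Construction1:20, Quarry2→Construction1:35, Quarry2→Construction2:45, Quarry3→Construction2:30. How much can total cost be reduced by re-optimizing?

Current plan cost = 20·7 + 35·1 + 45·7 + 30·5 = 640.
Optimal plan:
  Quarry1 to Construction2: 20 × 8 = 160
  Quarry2 to Construction1: 55 × 1 = 55
  Quarry2 to Construction2: 25 × 7 = 175
  Quarry3 to Construction2: 30 × 5 = 150
Optimal cost = 540.
Saving = 640 − 540 = 100.

100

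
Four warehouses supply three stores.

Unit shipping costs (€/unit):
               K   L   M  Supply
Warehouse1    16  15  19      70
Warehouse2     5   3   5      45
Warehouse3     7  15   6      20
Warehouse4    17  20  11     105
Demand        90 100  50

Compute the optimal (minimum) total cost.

2825

A cheapest plan:
  Warehouse1->K: 15 × €16 = €240
  Warehouse1->L: 55 × €15 = €825
  Warehouse2->L: 45 × €3 = €135
  Warehouse3->K: 20 × €7 = €140
  Warehouse4->K: 55 × €17 = €935
  Warehouse4->M: 50 × €11 = €550
Total = 240 + 825 + 135 + 140 + 935 + 550 = €2825.
(Supply check: Warehouse1 ships 70; Warehouse2 ships 45; Warehouse3 ships 20; Warehouse4 ships 105.)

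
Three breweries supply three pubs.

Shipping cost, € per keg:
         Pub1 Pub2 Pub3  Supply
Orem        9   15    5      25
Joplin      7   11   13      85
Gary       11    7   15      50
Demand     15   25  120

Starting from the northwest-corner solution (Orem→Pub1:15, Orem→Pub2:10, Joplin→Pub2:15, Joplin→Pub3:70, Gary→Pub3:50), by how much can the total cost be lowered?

420

Current plan cost = 15·9 + 10·15 + 15·11 + 70·13 + 50·15 = €2110.
Optimal plan:
  Orem→Pub3: 25 × €5 = €125
  Joplin→Pub1: 15 × €7 = €105
  Joplin→Pub3: 70 × €13 = €910
  Gary→Pub2: 25 × €7 = €175
  Gary→Pub3: 25 × €15 = €375
Optimal cost = €1690.
Saving = 2110 − 1690 = €420.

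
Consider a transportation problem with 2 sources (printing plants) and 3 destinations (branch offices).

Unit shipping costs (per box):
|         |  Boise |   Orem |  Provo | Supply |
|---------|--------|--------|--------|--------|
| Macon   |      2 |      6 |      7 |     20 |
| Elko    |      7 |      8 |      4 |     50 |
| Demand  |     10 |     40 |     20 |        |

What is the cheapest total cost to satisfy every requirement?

400

A cheapest plan:
  Macon->Boise: 10 × 2 = 20
  Macon->Orem: 10 × 6 = 60
  Elko->Orem: 30 × 8 = 240
  Elko->Provo: 20 × 4 = 80
Total = 20 + 60 + 240 + 80 = 400.
(Supply check: Macon ships 20; Elko ships 50.)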